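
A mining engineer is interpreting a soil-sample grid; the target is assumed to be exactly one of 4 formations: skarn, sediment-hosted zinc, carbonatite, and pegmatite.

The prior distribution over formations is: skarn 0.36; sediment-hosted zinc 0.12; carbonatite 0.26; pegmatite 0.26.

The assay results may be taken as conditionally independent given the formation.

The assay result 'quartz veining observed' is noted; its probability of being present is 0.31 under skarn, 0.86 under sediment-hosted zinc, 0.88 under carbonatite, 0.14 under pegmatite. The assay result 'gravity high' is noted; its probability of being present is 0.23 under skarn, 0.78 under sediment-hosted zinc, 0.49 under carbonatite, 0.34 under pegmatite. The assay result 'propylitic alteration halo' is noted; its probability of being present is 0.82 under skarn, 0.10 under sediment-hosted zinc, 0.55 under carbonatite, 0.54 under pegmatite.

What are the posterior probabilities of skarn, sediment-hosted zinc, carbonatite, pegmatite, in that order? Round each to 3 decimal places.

0.216, 0.083, 0.633, 0.069

By Bayes' rule with conditional independence, the unnormalized weight for each hypothesis is prior × ∏ likelihoods:
  skarn: 0.36 × 0.31 × 0.23 × 0.82 = 0.021048
  sediment-hosted zinc: 0.12 × 0.86 × 0.78 × 0.10 = 0.0080496
  carbonatite: 0.26 × 0.88 × 0.49 × 0.55 = 0.061662
  pegmatite: 0.26 × 0.14 × 0.34 × 0.54 = 0.006683
The unnormalized weights sum to 0.097442.
P(skarn | evidence) = 0.021048 / 0.097442 ≈ 0.216
P(sediment-hosted zinc | evidence) = 0.0080496 / 0.097442 ≈ 0.083
P(carbonatite | evidence) = 0.061662 / 0.097442 ≈ 0.633
P(pegmatite | evidence) = 0.006683 / 0.097442 ≈ 0.069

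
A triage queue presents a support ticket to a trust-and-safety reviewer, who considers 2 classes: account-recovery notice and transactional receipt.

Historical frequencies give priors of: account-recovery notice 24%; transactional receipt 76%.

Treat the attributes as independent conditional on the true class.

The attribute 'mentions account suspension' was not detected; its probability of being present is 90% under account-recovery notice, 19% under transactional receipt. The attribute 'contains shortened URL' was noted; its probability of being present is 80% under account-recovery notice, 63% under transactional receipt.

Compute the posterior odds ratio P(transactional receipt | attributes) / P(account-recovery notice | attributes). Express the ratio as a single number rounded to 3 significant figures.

The normalizing constant cancels in an odds ratio, so compute prior × likelihood for the two hypotheses only (using 1 − P(present | H) for each absent attribute):
  transactional receipt: 0.76 × (1 − 0.19) × 0.63 = 0.38783
  account-recovery notice: 0.24 × (1 − 0.90) × 0.80 = 0.0192
Odds(transactional receipt : account-recovery notice) = 0.38783 / 0.0192 ≈ 20.2.

20.2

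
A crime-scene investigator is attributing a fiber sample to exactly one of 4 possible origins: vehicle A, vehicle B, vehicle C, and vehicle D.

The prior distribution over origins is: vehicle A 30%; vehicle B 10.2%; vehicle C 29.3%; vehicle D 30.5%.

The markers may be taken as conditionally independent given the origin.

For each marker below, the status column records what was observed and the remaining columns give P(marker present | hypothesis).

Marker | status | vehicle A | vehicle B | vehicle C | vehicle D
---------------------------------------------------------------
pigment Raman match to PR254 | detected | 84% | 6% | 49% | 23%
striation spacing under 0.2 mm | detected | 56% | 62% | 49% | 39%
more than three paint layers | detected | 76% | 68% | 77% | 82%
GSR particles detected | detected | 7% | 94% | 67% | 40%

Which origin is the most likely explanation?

vehicle C

Multiply each prior by the joint likelihood of the marker pattern:
  vehicle A: 0.300 × 0.84 × 0.56 × 0.76 × 0.07 = 0.0075076
  vehicle B: 0.102 × 0.06 × 0.62 × 0.68 × 0.94 = 0.0024254
  vehicle C: 0.293 × 0.49 × 0.49 × 0.77 × 0.67 = 0.036293
  vehicle D: 0.305 × 0.23 × 0.39 × 0.82 × 0.40 = 0.0089736
The unnormalized weights sum to 0.0552.
P(vehicle A | evidence) ≈ 0.0075076 / 0.0552 ≈ 0.136
P(vehicle B | evidence) ≈ 0.0024254 / 0.0552 ≈ 0.044
P(vehicle C | evidence) ≈ 0.036293 / 0.0552 ≈ 0.657
P(vehicle D | evidence) ≈ 0.0089736 / 0.0552 ≈ 0.163
The largest is 0.657, so vehicle C is most probable.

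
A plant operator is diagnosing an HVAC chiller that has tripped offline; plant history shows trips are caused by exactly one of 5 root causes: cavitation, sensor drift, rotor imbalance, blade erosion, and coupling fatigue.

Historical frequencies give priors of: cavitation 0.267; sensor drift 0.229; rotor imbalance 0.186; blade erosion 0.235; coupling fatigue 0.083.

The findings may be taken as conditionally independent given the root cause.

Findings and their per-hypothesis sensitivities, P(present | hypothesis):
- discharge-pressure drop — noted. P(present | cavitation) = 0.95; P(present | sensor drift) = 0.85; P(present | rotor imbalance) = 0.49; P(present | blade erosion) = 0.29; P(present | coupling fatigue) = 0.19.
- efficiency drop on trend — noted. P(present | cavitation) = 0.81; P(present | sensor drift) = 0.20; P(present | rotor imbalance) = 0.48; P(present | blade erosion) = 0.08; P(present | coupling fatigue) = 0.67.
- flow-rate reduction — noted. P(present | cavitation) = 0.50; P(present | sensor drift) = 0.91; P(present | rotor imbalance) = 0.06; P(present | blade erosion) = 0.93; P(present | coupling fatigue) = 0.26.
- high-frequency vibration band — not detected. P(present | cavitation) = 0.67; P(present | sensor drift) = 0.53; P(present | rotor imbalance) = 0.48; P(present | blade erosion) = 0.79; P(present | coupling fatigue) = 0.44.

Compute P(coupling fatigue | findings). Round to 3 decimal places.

0.028

For each hypothesis, the unnormalized posterior weight is prior × product of the finding likelihoods (using 1 − P(present | H) for each absent finding):
  cavitation: 0.267 × 0.95 × 0.81 × 0.50 × (1 − 0.67) = 0.0339
  sensor drift: 0.229 × 0.85 × 0.20 × 0.91 × (1 − 0.53) = 0.01665
  rotor imbalance: 0.186 × 0.49 × 0.48 × 0.06 × (1 − 0.48) = 0.0013649
  blade erosion: 0.235 × 0.29 × 0.08 × 0.93 × (1 − 0.79) = 0.0010648
  coupling fatigue: 0.083 × 0.19 × 0.67 × 0.26 × (1 − 0.44) = 0.0015384
Normalizing constant Z = 0.0339 + 0.01665 + 0.0013649 + 0.0010648 + 0.0015384 = 0.054519.
P(coupling fatigue | evidence) = 0.0015384 / 0.054519 ≈ 0.028.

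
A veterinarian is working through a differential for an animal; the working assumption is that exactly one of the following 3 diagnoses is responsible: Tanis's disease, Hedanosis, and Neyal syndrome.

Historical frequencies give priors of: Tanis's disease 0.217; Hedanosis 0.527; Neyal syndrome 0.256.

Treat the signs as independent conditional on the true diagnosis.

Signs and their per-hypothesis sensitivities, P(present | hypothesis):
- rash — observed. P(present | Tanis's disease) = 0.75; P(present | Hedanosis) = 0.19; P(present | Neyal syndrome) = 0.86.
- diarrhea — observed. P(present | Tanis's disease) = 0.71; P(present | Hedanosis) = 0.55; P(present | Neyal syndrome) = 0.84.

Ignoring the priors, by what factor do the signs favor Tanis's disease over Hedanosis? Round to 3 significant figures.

5.10

The Bayes factor is the ratio of the joint likelihoods of the sign pattern under the two hypotheses.
  Tanis's disease: 0.75 × 0.71 = 0.5325
  Hedanosis: 0.19 × 0.55 = 0.1045
Bayes factor = 0.5325 / 0.1045 ≈ 5.10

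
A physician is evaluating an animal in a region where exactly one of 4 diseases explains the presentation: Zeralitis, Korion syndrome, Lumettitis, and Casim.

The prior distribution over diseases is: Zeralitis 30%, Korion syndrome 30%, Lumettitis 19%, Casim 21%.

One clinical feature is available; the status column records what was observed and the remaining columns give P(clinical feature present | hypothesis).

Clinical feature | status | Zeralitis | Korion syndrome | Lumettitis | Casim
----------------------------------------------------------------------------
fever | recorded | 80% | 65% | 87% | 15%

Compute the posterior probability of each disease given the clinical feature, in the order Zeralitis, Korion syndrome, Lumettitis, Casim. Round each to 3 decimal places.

For each hypothesis, the unnormalized posterior weight is prior × likelihood:
  Zeralitis: 0.30 × 0.80 = 0.24
  Korion syndrome: 0.30 × 0.65 = 0.195
  Lumettitis: 0.19 × 0.87 = 0.1653
  Casim: 0.21 × 0.15 = 0.0315
The unnormalized weights sum to 0.6318.
P(Zeralitis | evidence) = 0.24 / 0.6318 ≈ 0.380
P(Korion syndrome | evidence) = 0.195 / 0.6318 ≈ 0.309
P(Lumettitis | evidence) = 0.1653 / 0.6318 ≈ 0.262
P(Casim | evidence) = 0.0315 / 0.6318 ≈ 0.050

0.380, 0.309, 0.262, 0.050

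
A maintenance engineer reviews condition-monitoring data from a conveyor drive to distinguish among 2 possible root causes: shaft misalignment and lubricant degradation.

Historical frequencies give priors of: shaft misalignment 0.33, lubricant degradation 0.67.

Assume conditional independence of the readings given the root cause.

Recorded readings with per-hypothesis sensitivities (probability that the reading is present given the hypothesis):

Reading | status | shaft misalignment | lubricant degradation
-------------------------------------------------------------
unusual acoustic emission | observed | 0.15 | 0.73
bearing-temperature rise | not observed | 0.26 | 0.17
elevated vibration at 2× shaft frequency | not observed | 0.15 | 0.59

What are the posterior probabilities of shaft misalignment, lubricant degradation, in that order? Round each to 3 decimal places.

By Bayes' rule with conditional independence, the unnormalized weight for each hypothesis is prior × ∏ likelihoods (using 1 − P(present | H) for each absent reading):
  shaft misalignment: 0.33 × 0.15 × (1 − 0.26) × (1 − 0.15) = 0.031135
  lubricant degradation: 0.67 × 0.73 × (1 − 0.17) × (1 − 0.59) = 0.16644
Normalizing constant Z = 0.031135 + 0.16644 = 0.19758.
P(shaft misalignment | evidence) = 0.031135 / 0.19758 ≈ 0.158
P(lubricant degradation | evidence) = 0.16644 / 0.19758 ≈ 0.842

0.158, 0.842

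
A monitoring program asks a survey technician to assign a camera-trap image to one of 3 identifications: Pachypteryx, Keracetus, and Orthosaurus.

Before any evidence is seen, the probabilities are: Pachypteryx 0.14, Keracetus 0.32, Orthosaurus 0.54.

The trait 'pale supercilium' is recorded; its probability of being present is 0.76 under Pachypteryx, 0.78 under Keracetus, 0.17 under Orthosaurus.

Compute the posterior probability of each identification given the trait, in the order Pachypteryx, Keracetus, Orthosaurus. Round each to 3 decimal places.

0.238, 0.557, 0.205

By Bayes' rule, the unnormalized weight for each hypothesis is prior × likelihood:
  Pachypteryx: 0.14 × 0.76 = 0.1064
  Keracetus: 0.32 × 0.78 = 0.2496
  Orthosaurus: 0.54 × 0.17 = 0.0918
Marginal likelihood of the evidence = 0.4478.
P(Pachypteryx | evidence) = 0.1064 / 0.4478 ≈ 0.238
P(Keracetus | evidence) = 0.2496 / 0.4478 ≈ 0.557
P(Orthosaurus | evidence) = 0.0918 / 0.4478 ≈ 0.205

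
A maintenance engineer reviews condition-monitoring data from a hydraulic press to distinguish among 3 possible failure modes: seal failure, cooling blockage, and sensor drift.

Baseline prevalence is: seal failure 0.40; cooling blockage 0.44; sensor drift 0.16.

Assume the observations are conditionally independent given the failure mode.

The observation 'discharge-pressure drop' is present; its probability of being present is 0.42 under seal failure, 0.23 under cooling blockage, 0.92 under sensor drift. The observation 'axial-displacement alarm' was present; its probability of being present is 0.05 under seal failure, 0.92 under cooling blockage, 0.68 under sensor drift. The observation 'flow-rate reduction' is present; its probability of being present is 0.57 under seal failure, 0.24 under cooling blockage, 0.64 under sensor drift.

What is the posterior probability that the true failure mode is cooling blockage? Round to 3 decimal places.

Multiply each prior by the joint likelihood of the evidence pattern:
  seal failure: 0.40 × 0.42 × 0.05 × 0.57 = 0.004788
  cooling blockage: 0.44 × 0.23 × 0.92 × 0.24 = 0.022345
  sensor drift: 0.16 × 0.92 × 0.68 × 0.64 = 0.064061
The unnormalized weights sum to 0.091194.
P(cooling blockage | evidence) = 0.022345 / 0.091194 ≈ 0.245.

0.245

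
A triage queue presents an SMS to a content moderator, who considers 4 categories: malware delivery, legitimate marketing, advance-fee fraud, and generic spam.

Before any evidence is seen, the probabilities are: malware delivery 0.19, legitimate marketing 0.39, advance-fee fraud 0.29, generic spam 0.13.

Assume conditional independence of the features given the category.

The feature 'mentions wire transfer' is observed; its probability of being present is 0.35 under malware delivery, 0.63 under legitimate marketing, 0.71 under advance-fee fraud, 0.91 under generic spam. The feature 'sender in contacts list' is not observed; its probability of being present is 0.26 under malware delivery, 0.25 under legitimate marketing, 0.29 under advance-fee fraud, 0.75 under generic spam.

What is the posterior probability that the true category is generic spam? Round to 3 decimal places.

For each hypothesis, the unnormalized posterior weight is prior × product of the feature likelihoods (using 1 − P(present | H) for each absent feature):
  malware delivery: 0.19 × 0.35 × (1 − 0.26) = 0.04921
  legitimate marketing: 0.39 × 0.63 × (1 − 0.25) = 0.18427
  advance-fee fraud: 0.29 × 0.71 × (1 − 0.29) = 0.14619
  generic spam: 0.13 × 0.91 × (1 − 0.75) = 0.029575
Marginal likelihood of the evidence = 0.40925.
P(generic spam | evidence) = 0.029575 / 0.40925 ≈ 0.072.

0.072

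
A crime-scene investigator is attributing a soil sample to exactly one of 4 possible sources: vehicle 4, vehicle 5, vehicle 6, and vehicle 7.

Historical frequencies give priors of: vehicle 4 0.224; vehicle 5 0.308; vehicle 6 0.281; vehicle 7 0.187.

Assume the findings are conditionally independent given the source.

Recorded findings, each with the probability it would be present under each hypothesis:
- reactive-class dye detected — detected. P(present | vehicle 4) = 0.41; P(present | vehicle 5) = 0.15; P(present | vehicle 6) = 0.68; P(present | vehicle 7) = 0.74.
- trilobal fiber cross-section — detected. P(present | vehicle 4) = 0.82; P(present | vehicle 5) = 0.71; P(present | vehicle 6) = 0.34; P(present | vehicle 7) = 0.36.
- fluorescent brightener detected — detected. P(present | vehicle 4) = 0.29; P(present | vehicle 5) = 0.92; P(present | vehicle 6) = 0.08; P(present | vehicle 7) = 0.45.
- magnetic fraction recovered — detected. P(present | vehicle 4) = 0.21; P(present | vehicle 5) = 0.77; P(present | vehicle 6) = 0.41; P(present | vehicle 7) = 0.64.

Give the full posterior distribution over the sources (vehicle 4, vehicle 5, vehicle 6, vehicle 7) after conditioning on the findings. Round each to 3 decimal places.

0.104, 0.525, 0.048, 0.324

For each hypothesis, the unnormalized posterior weight is prior × product of the finding likelihoods:
  vehicle 4: 0.224 × 0.41 × 0.82 × 0.29 × 0.21 = 0.0045863
  vehicle 5: 0.308 × 0.15 × 0.71 × 0.92 × 0.77 = 0.023237
  vehicle 6: 0.281 × 0.68 × 0.34 × 0.08 × 0.41 = 0.0021309
  vehicle 7: 0.187 × 0.74 × 0.36 × 0.45 × 0.64 = 0.014347
The unnormalized weights sum to 0.044301.
P(vehicle 4 | evidence) = 0.0045863 / 0.044301 ≈ 0.104
P(vehicle 5 | evidence) = 0.023237 / 0.044301 ≈ 0.525
P(vehicle 6 | evidence) = 0.0021309 / 0.044301 ≈ 0.048
P(vehicle 7 | evidence) = 0.014347 / 0.044301 ≈ 0.324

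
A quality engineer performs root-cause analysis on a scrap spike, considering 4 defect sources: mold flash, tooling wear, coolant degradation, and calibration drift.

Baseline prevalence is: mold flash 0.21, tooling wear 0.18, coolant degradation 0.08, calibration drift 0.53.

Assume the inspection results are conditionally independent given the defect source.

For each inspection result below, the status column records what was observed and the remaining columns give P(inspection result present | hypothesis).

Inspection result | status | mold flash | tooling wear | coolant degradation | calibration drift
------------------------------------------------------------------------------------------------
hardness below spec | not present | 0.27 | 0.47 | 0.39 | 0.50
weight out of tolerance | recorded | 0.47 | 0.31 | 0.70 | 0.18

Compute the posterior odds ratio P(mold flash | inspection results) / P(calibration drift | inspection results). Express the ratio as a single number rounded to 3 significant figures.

1.51

Posterior odds equal prior odds times the likelihood ratio; only the two competing hypotheses matter (using 1 − P(present | H) for each absent inspection result).
  mold flash: 0.21 × (1 − 0.27) × 0.47 = 0.072051
  calibration drift: 0.53 × (1 − 0.50) × 0.18 = 0.0477
Odds(mold flash : calibration drift) = 0.072051 / 0.0477 ≈ 1.51.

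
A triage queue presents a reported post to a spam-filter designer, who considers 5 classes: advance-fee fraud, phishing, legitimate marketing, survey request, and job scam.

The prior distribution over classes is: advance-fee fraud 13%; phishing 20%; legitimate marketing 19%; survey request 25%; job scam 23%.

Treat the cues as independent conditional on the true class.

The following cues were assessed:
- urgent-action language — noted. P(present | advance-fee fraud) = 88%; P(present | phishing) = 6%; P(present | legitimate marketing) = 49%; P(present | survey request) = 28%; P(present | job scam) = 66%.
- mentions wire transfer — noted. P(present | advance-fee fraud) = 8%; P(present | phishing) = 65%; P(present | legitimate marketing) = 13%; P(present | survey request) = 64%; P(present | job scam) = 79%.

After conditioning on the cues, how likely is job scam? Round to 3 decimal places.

0.619

Multiply each prior by the joint likelihood of the cue pattern:
  advance-fee fraud: 0.13 × 0.88 × 0.08 = 0.009152
  phishing: 0.20 × 0.06 × 0.65 = 0.0078
  legitimate marketing: 0.19 × 0.49 × 0.13 = 0.012103
  survey request: 0.25 × 0.28 × 0.64 = 0.0448
  job scam: 0.23 × 0.66 × 0.79 = 0.11992
Normalizing constant Z = 0.009152 + 0.0078 + 0.012103 + 0.0448 + 0.11992 = 0.19378.
P(job scam | evidence) = 0.11992 / 0.19378 ≈ 0.619.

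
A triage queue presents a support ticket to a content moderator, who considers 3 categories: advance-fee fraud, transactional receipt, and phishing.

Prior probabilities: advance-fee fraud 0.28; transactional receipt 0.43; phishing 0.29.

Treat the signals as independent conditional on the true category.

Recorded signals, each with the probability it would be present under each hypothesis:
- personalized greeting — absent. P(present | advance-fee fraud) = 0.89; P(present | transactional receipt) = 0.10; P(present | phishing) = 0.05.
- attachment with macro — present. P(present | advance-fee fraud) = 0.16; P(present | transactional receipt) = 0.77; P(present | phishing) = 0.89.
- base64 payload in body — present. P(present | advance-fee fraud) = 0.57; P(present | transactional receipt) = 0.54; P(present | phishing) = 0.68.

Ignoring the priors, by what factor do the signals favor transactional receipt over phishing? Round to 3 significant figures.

The Bayes factor is the ratio of the joint likelihoods of the signal pattern under the two hypotheses (using 1 − P(present | H) for each absent signal).
  transactional receipt: (1 − 0.10) × 0.77 × 0.54 = 0.37422
  phishing: (1 − 0.05) × 0.89 × 0.68 = 0.57494
Bayes factor = 0.37422 / 0.57494 ≈ 0.651

0.651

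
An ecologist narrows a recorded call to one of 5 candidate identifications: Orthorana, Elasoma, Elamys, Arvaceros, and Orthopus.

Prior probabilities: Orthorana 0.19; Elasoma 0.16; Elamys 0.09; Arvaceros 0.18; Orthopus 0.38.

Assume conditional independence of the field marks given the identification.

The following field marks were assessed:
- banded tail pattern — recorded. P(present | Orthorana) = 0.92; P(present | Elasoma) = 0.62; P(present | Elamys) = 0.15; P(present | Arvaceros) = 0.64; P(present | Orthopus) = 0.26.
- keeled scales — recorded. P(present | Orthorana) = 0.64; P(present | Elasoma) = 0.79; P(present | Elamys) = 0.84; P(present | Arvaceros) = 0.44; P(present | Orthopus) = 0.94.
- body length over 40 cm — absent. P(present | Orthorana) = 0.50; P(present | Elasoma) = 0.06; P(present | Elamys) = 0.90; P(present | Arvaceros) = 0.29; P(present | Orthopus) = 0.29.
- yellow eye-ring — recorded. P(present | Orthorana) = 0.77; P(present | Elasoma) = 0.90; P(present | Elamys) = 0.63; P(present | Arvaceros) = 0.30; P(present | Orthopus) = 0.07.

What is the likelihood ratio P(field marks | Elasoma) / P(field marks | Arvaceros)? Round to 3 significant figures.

The Bayes factor is the ratio of the joint likelihoods of the field mark pattern under the two hypotheses (using 1 − P(present | H) for each absent field mark).
  Elasoma: 0.62 × 0.79 × (1 − 0.06) × 0.90 = 0.41437
  Arvaceros: 0.64 × 0.44 × (1 − 0.29) × 0.30 = 0.059981
Bayes factor = 0.41437 / 0.059981 ≈ 6.91

6.91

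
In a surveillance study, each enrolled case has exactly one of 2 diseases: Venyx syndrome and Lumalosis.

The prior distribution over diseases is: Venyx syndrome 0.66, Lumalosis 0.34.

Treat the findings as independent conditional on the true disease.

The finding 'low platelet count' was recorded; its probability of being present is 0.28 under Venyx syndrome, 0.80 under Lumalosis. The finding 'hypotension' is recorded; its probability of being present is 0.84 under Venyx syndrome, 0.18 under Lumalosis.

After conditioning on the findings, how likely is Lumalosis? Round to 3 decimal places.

0.240

Multiply each prior by the joint likelihood of the evidence pattern:
  Venyx syndrome: 0.66 × 0.28 × 0.84 = 0.15523
  Lumalosis: 0.34 × 0.80 × 0.18 = 0.04896
The unnormalized weights sum to 0.20419.
P(Lumalosis | evidence) = 0.04896 / 0.20419 ≈ 0.240.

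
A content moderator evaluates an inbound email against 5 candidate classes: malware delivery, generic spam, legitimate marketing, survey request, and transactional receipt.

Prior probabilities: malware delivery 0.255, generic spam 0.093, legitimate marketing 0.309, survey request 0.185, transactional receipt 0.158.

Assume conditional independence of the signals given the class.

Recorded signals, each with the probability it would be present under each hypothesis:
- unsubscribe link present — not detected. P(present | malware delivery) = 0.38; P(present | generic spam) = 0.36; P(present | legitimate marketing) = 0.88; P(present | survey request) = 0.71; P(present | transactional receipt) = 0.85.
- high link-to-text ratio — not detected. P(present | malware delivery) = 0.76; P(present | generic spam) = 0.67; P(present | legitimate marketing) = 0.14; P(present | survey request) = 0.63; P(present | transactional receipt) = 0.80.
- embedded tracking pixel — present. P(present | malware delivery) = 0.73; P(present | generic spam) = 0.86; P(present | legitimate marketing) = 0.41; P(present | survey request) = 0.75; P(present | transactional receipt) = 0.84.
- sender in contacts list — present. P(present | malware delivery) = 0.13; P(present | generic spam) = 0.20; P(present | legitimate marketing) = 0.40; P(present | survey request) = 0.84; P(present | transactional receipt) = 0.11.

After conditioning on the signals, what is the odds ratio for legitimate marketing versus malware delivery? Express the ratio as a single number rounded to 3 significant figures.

1.45

The normalizing constant cancels in an odds ratio, so compute prior × likelihood for the two hypotheses only (using 1 − P(present | H) for each absent signal):
  legitimate marketing: 0.309 × (1 − 0.88) × (1 − 0.14) × 0.41 × 0.40 = 0.0052298
  malware delivery: 0.255 × (1 − 0.38) × (1 − 0.76) × 0.73 × 0.13 = 0.0036009
Posterior odds = 0.0052298 / 0.0036009 ≈ 1.45.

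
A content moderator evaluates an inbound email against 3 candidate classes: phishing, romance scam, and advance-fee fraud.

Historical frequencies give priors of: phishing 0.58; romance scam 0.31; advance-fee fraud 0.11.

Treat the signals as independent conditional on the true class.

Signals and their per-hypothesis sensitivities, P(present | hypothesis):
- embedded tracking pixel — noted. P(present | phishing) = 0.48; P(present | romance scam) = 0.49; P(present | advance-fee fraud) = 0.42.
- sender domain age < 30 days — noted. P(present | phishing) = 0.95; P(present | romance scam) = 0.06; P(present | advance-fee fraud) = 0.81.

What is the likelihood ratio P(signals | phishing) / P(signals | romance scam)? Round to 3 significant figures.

15.5

Joint likelihood of the signal pattern under each hypothesis:
  phishing: 0.48 × 0.95 = 0.456
  romance scam: 0.49 × 0.06 = 0.0294
Bayes factor = 0.456 / 0.0294 ≈ 15.5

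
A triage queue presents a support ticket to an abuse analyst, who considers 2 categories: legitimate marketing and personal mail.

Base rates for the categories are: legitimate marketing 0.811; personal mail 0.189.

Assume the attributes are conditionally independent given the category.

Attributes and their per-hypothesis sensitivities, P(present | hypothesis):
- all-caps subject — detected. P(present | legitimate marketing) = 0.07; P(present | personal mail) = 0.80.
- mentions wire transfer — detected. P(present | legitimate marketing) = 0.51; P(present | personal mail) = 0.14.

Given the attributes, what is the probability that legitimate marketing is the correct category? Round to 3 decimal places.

0.578

For each hypothesis, the unnormalized posterior weight is prior × product of the attribute likelihoods:
  legitimate marketing: 0.811 × 0.07 × 0.51 = 0.028953
  personal mail: 0.189 × 0.80 × 0.14 = 0.021168
The unnormalized weights sum to 0.050121.
P(legitimate marketing | evidence) = 0.028953 / 0.050121 ≈ 0.578.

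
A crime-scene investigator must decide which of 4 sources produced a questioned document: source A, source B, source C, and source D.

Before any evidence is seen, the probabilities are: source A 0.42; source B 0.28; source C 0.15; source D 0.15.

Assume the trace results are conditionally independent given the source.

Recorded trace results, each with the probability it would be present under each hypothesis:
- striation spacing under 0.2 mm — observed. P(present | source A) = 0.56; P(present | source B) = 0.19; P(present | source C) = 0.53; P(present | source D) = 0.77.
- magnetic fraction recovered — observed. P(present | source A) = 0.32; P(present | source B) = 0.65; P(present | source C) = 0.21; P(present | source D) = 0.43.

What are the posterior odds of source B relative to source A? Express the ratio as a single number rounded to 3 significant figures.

The normalizing constant cancels in an odds ratio, so compute prior × likelihood for the two hypotheses only:
  source B: 0.28 × 0.19 × 0.65 = 0.03458
  source A: 0.42 × 0.56 × 0.32 = 0.075264
Posterior odds = 0.03458 / 0.075264 ≈ 0.459.

0.459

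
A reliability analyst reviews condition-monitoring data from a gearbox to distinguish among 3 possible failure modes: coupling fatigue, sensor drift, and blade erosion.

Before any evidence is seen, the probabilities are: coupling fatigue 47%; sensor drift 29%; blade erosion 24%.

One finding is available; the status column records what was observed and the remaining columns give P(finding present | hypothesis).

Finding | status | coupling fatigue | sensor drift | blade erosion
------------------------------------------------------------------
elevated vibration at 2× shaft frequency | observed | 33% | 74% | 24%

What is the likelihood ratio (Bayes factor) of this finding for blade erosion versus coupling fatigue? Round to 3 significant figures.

0.727

The Bayes factor is the ratio of the two likelihoods.
  blade erosion: 0.24
  coupling fatigue: 0.33
Bayes factor = 0.24 / 0.33 ≈ 0.727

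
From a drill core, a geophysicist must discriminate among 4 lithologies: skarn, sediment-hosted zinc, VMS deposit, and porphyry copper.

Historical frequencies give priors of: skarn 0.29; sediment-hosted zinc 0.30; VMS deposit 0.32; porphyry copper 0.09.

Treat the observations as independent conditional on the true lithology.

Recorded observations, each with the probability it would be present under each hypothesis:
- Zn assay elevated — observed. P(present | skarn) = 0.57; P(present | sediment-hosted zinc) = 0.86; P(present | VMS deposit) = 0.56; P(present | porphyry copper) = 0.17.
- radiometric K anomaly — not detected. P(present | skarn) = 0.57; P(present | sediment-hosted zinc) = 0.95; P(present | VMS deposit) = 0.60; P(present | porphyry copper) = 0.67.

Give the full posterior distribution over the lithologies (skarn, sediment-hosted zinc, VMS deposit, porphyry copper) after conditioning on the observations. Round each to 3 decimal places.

0.442, 0.080, 0.446, 0.031

By Bayes' rule with conditional independence, the unnormalized weight for each hypothesis is prior × ∏ likelihoods (using 1 − P(present | H) for each absent observation):
  skarn: 0.29 × 0.57 × (1 − 0.57) = 0.071079
  sediment-hosted zinc: 0.30 × 0.86 × (1 − 0.95) = 0.0129
  VMS deposit: 0.32 × 0.56 × (1 − 0.60) = 0.07168
  porphyry copper: 0.09 × 0.17 × (1 − 0.67) = 0.005049
Marginal likelihood of the evidence = 0.16071.
P(skarn | evidence) = 0.071079 / 0.16071 ≈ 0.442
P(sediment-hosted zinc | evidence) = 0.0129 / 0.16071 ≈ 0.080
P(VMS deposit | evidence) = 0.07168 / 0.16071 ≈ 0.446
P(porphyry copper | evidence) = 0.005049 / 0.16071 ≈ 0.031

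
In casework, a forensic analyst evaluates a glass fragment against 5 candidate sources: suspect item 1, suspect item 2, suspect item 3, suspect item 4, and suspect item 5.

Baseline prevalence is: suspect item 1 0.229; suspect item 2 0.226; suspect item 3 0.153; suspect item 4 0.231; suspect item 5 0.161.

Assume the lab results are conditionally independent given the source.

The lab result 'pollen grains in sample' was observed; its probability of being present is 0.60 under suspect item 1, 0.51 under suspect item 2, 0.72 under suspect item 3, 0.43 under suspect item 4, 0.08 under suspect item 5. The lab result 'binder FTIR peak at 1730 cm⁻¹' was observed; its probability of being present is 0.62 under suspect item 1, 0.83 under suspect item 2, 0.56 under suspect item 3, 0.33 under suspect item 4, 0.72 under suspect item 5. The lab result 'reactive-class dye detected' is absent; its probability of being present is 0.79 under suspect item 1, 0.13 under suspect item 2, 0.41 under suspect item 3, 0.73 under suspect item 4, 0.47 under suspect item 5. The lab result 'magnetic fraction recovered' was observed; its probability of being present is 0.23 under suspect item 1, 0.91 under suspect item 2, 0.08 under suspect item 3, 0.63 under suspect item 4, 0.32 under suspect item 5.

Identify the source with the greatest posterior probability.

For each hypothesis, the unnormalized posterior weight is prior × product of the lab result likelihoods (using 1 − P(present | H) for each absent lab result):
  suspect item 1: 0.229 × 0.60 × 0.62 × (1 − 0.79) × 0.23 = 0.0041146
  suspect item 2: 0.226 × 0.51 × 0.83 × (1 − 0.13) × 0.91 = 0.075739
  suspect item 3: 0.153 × 0.72 × 0.56 × (1 − 0.41) × 0.08 = 0.0029117
  suspect item 4: 0.231 × 0.43 × 0.33 × (1 − 0.73) × 0.63 = 0.0055757
  suspect item 5: 0.161 × 0.08 × 0.72 × (1 − 0.47) × 0.32 = 0.0015728
Normalizing constant Z = 0.0041146 + 0.075739 + 0.0029117 + 0.0055757 + 0.0015728 = 0.089913.
P(suspect item 1 | evidence) ≈ 0.0041146 / 0.089913 ≈ 0.046
P(suspect item 2 | evidence) ≈ 0.075739 / 0.089913 ≈ 0.842
P(suspect item 3 | evidence) ≈ 0.0029117 / 0.089913 ≈ 0.032
P(suspect item 4 | evidence) ≈ 0.0055757 / 0.089913 ≈ 0.062
P(suspect item 5 | evidence) ≈ 0.0015728 / 0.089913 ≈ 0.017
The largest is 0.842, so suspect item 2 is most probable.

suspect item 2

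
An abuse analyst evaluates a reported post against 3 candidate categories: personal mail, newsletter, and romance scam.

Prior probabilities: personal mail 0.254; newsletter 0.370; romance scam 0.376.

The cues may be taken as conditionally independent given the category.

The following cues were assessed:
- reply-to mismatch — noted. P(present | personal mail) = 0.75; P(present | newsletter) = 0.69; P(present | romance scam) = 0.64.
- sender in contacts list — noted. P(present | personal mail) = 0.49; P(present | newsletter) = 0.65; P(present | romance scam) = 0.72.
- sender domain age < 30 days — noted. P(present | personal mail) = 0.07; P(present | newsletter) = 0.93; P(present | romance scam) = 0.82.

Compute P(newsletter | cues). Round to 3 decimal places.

By Bayes' rule with conditional independence, the unnormalized weight for each hypothesis is prior × ∏ likelihoods:
  personal mail: 0.254 × 0.75 × 0.49 × 0.07 = 0.0065342
  newsletter: 0.370 × 0.69 × 0.65 × 0.93 = 0.15433
  romance scam: 0.376 × 0.64 × 0.72 × 0.82 = 0.14207
Marginal likelihood of the evidence = 0.30294.
P(newsletter | evidence) = 0.15433 / 0.30294 ≈ 0.509.

0.509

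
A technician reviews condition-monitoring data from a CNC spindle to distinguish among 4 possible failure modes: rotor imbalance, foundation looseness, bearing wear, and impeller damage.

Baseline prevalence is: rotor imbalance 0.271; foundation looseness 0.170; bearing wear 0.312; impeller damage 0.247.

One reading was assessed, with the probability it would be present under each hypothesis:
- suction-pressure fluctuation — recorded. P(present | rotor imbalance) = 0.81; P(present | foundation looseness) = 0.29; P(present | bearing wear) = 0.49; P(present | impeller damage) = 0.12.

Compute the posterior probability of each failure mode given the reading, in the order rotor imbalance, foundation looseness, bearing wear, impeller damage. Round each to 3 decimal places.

By Bayes' rule, the unnormalized weight for each hypothesis is prior × likelihood:
  rotor imbalance: 0.271 × 0.81 = 0.21951
  foundation looseness: 0.170 × 0.29 = 0.0493
  bearing wear: 0.312 × 0.49 = 0.15288
  impeller damage: 0.247 × 0.12 = 0.02964
Marginal likelihood of the evidence = 0.45133.
P(rotor imbalance | evidence) = 0.21951 / 0.45133 ≈ 0.486
P(foundation looseness | evidence) = 0.0493 / 0.45133 ≈ 0.109
P(bearing wear | evidence) = 0.15288 / 0.45133 ≈ 0.339
P(impeller damage | evidence) = 0.02964 / 0.45133 ≈ 0.066

0.486, 0.109, 0.339, 0.066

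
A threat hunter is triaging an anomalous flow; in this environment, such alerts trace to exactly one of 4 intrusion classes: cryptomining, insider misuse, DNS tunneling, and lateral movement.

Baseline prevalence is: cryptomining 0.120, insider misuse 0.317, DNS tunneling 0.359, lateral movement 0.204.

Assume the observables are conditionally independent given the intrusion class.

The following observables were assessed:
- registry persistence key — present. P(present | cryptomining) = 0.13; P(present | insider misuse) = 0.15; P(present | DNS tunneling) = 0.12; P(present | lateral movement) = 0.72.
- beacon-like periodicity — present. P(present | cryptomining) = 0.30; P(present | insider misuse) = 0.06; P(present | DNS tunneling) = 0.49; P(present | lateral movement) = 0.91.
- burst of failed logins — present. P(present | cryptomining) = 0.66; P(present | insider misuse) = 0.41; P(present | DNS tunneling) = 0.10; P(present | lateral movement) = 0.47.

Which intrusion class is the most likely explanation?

By Bayes' rule with conditional independence, the unnormalized weight for each hypothesis is prior × ∏ likelihoods:
  cryptomining: 0.120 × 0.13 × 0.30 × 0.66 = 0.0030888
  insider misuse: 0.317 × 0.15 × 0.06 × 0.41 = 0.0011697
  DNS tunneling: 0.359 × 0.12 × 0.49 × 0.10 = 0.0021109
  lateral movement: 0.204 × 0.72 × 0.91 × 0.47 = 0.062821
Marginal likelihood of the evidence = 0.06919.
P(cryptomining | evidence) ≈ 0.0030888 / 0.06919 ≈ 0.045
P(insider misuse | evidence) ≈ 0.0011697 / 0.06919 ≈ 0.017
P(DNS tunneling | evidence) ≈ 0.0021109 / 0.06919 ≈ 0.031
P(lateral movement | evidence) ≈ 0.062821 / 0.06919 ≈ 0.908
The largest is 0.908, so lateral movement is most probable.

lateral movement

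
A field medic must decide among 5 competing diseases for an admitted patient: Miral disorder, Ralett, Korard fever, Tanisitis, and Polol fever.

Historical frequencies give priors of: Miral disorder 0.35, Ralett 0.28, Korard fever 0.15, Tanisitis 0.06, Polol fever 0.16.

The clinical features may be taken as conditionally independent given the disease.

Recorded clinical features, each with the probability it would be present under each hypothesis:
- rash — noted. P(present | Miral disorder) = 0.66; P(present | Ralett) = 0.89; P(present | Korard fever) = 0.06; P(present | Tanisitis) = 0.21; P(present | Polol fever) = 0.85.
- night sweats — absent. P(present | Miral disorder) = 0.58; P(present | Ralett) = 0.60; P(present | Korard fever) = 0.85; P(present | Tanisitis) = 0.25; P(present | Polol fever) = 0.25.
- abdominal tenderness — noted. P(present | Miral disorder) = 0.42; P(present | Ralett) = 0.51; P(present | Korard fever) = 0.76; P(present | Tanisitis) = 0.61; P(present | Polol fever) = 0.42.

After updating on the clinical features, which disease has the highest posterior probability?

For each hypothesis, the unnormalized posterior weight is prior × product of the clinical feature likelihoods (using 1 − P(present | H) for each absent clinical feature):
  Miral disorder: 0.35 × 0.66 × (1 − 0.58) × 0.42 = 0.040748
  Ralett: 0.28 × 0.89 × (1 − 0.60) × 0.51 = 0.050837
  Korard fever: 0.15 × 0.06 × (1 − 0.85) × 0.76 = 0.001026
  Tanisitis: 0.06 × 0.21 × (1 − 0.25) × 0.61 = 0.0057645
  Polol fever: 0.16 × 0.85 × (1 − 0.25) × 0.42 = 0.04284
Normalizing constant Z = 0.040748 + 0.050837 + 0.001026 + 0.0057645 + 0.04284 = 0.14122.
P(Miral disorder | evidence) ≈ 0.040748 / 0.14122 ≈ 0.289
P(Ralett | evidence) ≈ 0.050837 / 0.14122 ≈ 0.360
P(Korard fever | evidence) ≈ 0.001026 / 0.14122 ≈ 0.007
P(Tanisitis | evidence) ≈ 0.0057645 / 0.14122 ≈ 0.041
P(Polol fever | evidence) ≈ 0.04284 / 0.14122 ≈ 0.303
The largest is 0.360, so Ralett is most probable.

Ralett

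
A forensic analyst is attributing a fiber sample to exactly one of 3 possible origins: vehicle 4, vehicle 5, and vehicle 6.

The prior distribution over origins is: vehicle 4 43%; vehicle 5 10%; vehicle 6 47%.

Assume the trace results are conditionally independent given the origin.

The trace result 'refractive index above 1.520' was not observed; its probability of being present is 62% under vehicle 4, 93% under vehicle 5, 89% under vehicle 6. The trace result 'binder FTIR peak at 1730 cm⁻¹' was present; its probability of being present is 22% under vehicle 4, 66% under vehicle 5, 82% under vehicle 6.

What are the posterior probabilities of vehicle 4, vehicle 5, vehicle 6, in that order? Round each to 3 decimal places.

Multiply each prior by the joint likelihood of the trace result pattern (using 1 − P(present | H) for each absent trace result):
  vehicle 4: 0.43 × (1 − 0.62) × 0.22 = 0.035948
  vehicle 5: 0.10 × (1 − 0.93) × 0.66 = 0.00462
  vehicle 6: 0.47 × (1 − 0.89) × 0.82 = 0.042394
Normalizing constant Z = 0.035948 + 0.00462 + 0.042394 = 0.082962.
P(vehicle 4 | evidence) = 0.035948 / 0.082962 ≈ 0.433
P(vehicle 5 | evidence) = 0.00462 / 0.082962 ≈ 0.056
P(vehicle 6 | evidence) = 0.042394 / 0.082962 ≈ 0.511

0.433, 0.056, 0.511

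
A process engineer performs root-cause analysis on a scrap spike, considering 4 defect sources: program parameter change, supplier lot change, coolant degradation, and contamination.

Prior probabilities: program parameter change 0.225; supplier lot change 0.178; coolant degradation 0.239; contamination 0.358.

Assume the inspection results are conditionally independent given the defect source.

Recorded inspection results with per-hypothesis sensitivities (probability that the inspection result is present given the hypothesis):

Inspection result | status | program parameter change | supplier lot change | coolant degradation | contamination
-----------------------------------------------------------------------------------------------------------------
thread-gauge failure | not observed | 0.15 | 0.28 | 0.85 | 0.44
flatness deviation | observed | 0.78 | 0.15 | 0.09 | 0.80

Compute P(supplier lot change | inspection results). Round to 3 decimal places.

0.058

Multiply each prior by the joint likelihood of the inspection result pattern (using 1 − P(present | H) for each absent inspection result):
  program parameter change: 0.225 × (1 − 0.15) × 0.78 = 0.14918
  supplier lot change: 0.178 × (1 − 0.28) × 0.15 = 0.019224
  coolant degradation: 0.239 × (1 − 0.85) × 0.09 = 0.0032265
  contamination: 0.358 × (1 − 0.44) × 0.80 = 0.16038
Marginal likelihood of the evidence = 0.33201.
P(supplier lot change | evidence) = 0.019224 / 0.33201 ≈ 0.058.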